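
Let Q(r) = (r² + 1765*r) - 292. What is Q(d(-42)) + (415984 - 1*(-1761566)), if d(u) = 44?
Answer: 2256854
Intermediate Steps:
Q(r) = -292 + r² + 1765*r
Q(d(-42)) + (415984 - 1*(-1761566)) = (-292 + 44² + 1765*44) + (415984 - 1*(-1761566)) = (-292 + 1936 + 77660) + (415984 + 1761566) = 79304 + 2177550 = 2256854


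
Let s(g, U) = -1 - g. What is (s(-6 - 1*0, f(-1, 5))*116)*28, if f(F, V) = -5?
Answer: 16240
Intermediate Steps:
(s(-6 - 1*0, f(-1, 5))*116)*28 = ((-1 - (-6 - 1*0))*116)*28 = ((-1 - (-6 + 0))*116)*28 = ((-1 - 1*(-6))*116)*28 = ((-1 + 6)*116)*28 = (5*116)*28 = 580*28 = 16240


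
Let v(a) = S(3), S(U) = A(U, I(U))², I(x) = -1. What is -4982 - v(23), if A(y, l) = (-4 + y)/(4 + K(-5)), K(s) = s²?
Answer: -4189863/841 ≈ -4982.0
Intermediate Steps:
A(y, l) = -4/29 + y/29 (A(y, l) = (-4 + y)/(4 + (-5)²) = (-4 + y)/(4 + 25) = (-4 + y)/29 = (-4 + y)*(1/29) = -4/29 + y/29)
S(U) = (-4/29 + U/29)²
v(a) = 1/841 (v(a) = (-4 + 3)²/841 = (1/841)*(-1)² = (1/841)*1 = 1/841)
-4982 - v(23) = -4982 - 1*1/841 = -4982 - 1/841 = -4189863/841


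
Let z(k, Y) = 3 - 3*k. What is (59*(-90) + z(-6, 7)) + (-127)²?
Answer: 10840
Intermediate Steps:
(59*(-90) + z(-6, 7)) + (-127)² = (59*(-90) + (3 - 3*(-6))) + (-127)² = (-5310 + (3 + 18)) + 16129 = (-5310 + 21) + 16129 = -5289 + 16129 = 10840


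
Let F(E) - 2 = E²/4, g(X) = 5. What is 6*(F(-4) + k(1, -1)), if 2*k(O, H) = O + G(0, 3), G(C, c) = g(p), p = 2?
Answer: 54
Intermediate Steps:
G(C, c) = 5
F(E) = 2 + E²/4
k(O, H) = 5/2 + O/2 (k(O, H) = (O + 5)/2 = (5 + O)/2 = 5/2 + O/2)
6*(F(-4) + k(1, -1)) = 6*((2 + (¼)*(-4)²) + (5/2 + (½)*1)) = 6*((2 + (¼)*16) + (5/2 + ½)) = 6*((2 + 4) + 3) = 6*(6 + 3) = 6*9 = 54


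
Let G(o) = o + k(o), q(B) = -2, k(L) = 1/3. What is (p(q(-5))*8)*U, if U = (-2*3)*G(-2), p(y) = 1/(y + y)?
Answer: -20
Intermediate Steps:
k(L) = ⅓
G(o) = ⅓ + o (G(o) = o + ⅓ = ⅓ + o)
p(y) = 1/(2*y)
U = 10 (U = (-2*3)*(⅓ - 2) = -6*(-5/3) = 10)
(p(q(-5))*8)*U = (((½)/(-2))*8)*10 = (((½)*(-½))*8)*10 = -¼*8*10 = -2*10 = -20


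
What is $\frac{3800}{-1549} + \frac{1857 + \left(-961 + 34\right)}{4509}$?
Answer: $- \frac{5231210}{2328147} \approx -2.2469$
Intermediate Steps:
$\frac{3800}{-1549} + \frac{1857 + \left(-961 + 34\right)}{4509} = 3800 \left(- \frac{1}{1549}\right) + \left(1857 - 927\right) \frac{1}{4509} = - \frac{3800}{1549} + 930 \cdot \frac{1}{4509} = - \frac{3800}{1549} + \frac{310}{1503} = - \frac{5231210}{2328147}$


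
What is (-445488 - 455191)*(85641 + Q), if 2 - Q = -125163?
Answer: -189868537274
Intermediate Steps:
Q = 125165 (Q = 2 - 1*(-125163) = 2 + 125163 = 125165)
(-445488 - 455191)*(85641 + Q) = (-445488 - 455191)*(85641 + 125165) = -900679*210806 = -189868537274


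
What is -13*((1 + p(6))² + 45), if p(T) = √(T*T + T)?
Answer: -1144 - 26*√42 ≈ -1312.5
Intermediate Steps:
p(T) = √(T + T²) (p(T) = √(T² + T) = √(T + T²))
-13*((1 + p(6))² + 45) = -13*((1 + √(6*(1 + 6)))² + 45) = -13*((1 + √(6*7))² + 45) = -13*((1 + √42)² + 45) = -13*(45 + (1 + √42)²) = -585 - 13*(1 + √42)²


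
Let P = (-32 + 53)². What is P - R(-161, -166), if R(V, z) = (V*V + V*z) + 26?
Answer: -52232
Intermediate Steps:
P = 441 (P = 21² = 441)
R(V, z) = 26 + V² + V*z (R(V, z) = (V² + V*z) + 26 = 26 + V² + V*z)
P - R(-161, -166) = 441 - (26 + (-161)² - 161*(-166)) = 441 - (26 + 25921 + 26726) = 441 - 1*52673 = 441 - 52673 = -52232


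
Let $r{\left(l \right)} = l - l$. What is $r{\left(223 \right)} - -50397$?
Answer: $50397$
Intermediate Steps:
$r{\left(l \right)} = 0$
$r{\left(223 \right)} - -50397 = 0 - -50397 = 0 + 50397 = 50397$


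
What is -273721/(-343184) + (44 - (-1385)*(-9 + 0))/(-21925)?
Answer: 10264021389/7524309200 ≈ 1.3641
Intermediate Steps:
-273721/(-343184) + (44 - (-1385)*(-9 + 0))/(-21925) = -273721*(-1/343184) + (44 - (-1385)*(-9))*(-1/21925) = 273721/343184 + (44 - 277*45)*(-1/21925) = 273721/343184 + (44 - 12465)*(-1/21925) = 273721/343184 - 12421*(-1/21925) = 273721/343184 + 12421/21925 = 10264021389/7524309200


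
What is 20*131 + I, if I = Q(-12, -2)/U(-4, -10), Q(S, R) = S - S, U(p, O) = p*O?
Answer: 2620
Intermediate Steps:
U(p, O) = O*p
Q(S, R) = 0
I = 0 (I = 0/((-10*(-4))) = 0/40 = 0*(1/40) = 0)
20*131 + I = 20*131 + 0 = 2620 + 0 = 2620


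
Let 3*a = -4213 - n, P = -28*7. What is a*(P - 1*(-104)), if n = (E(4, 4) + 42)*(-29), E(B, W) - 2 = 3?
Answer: 87400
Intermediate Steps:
E(B, W) = 5 (E(B, W) = 2 + 3 = 5)
P = -196
n = -1363 (n = (5 + 42)*(-29) = 47*(-29) = -1363)
a = -950 (a = (-4213 - 1*(-1363))/3 = (-4213 + 1363)/3 = (⅓)*(-2850) = -950)
a*(P - 1*(-104)) = -950*(-196 - 1*(-104)) = -950*(-196 + 104) = -950*(-92) = 87400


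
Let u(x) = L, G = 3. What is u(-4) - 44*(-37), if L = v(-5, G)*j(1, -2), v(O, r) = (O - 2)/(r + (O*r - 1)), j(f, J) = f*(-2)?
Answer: 21150/13 ≈ 1626.9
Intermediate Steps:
j(f, J) = -2*f
v(O, r) = (-2 + O)/(-1 + r + O*r) (v(O, r) = (-2 + O)/(r + (-1 + O*r)) = (-2 + O)/(-1 + r + O*r))
L = -14/13 (L = ((-2 - 5)/(-1 + 3 - 5*3))*(-2*1) = (-7/(-1 + 3 - 15))*(-2) = (-7/(-13))*(-2) = -1/13*(-7)*(-2) = (7/13)*(-2) = -14/13 ≈ -1.0769)
u(x) = -14/13
u(-4) - 44*(-37) = -14/13 - 44*(-37) = -14/13 + 1628 = 21150/13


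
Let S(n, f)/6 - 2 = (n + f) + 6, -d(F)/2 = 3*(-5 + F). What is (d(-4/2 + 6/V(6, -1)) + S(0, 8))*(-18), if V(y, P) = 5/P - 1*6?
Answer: -27972/11 ≈ -2542.9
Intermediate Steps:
V(y, P) = -6 + 5/P (V(y, P) = 5/P - 6 = -6 + 5/P)
d(F) = 30 - 6*F (d(F) = -6*(-5 + F) = -2*(-15 + 3*F) = 30 - 6*F)
S(n, f) = 48 + 6*f + 6*n (S(n, f) = 12 + 6*((n + f) + 6) = 12 + 6*((f + n) + 6) = 12 + 6*(6 + f + n) = 12 + (36 + 6*f + 6*n) = 48 + 6*f + 6*n)
(d(-4/2 + 6/V(6, -1)) + S(0, 8))*(-18) = ((30 - 6*(-4/2 + 6/(-6 + 5/(-1)))) + (48 + 6*8 + 6*0))*(-18) = ((30 - 6*(-4*½ + 6/(-6 + 5*(-1)))) + (48 + 48 + 0))*(-18) = ((30 - 6*(-2 + 6/(-6 - 5))) + 96)*(-18) = ((30 - 6*(-2 + 6/(-11))) + 96)*(-18) = ((30 - 6*(-2 + 6*(-1/11))) + 96)*(-18) = ((30 - 6*(-2 - 6/11)) + 96)*(-18) = ((30 - 6*(-28/11)) + 96)*(-18) = ((30 + 168/11) + 96)*(-18) = (498/11 + 96)*(-18) = (1554/11)*(-18) = -27972/11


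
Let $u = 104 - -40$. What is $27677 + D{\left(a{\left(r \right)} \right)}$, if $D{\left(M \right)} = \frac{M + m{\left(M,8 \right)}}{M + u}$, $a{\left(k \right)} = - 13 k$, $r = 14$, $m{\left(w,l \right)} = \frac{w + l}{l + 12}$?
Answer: $\frac{10519167}{380} \approx 27682.0$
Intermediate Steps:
$m{\left(w,l \right)} = \frac{l + w}{12 + l}$
$u = 144$ ($u = 104 + 40 = 144$)
$D{\left(M \right)} = \frac{\frac{2}{5} + \frac{21 M}{20}}{144 + M}$ ($D{\left(M \right)} = \frac{M + \frac{8 + M}{12 + 8}}{M + 144} = \frac{M + \frac{8 + M}{20}}{144 + M} = \frac{M + \left(\frac{2}{5} + \frac{M}{20}\right)}{144 + M} = \frac{\frac{2}{5} + \frac{21 M}{20}}{144 + M}$)
$27677 + D{\left(a{\left(r \right)} \right)} = 27677 + \frac{8 + 21 \left(\left(-13\right) 14\right)}{20 \left(144 - 182\right)} = 27677 + \frac{8 + 21 \left(-182\right)}{20 \left(144 - 182\right)} = 27677 + \frac{8 - 3822}{20 \left(-38\right)} = 27677 + \frac{1}{20} \left(- \frac{1}{38}\right) \left(-3814\right) = 27677 + \frac{1907}{380} = \frac{10519167}{380}$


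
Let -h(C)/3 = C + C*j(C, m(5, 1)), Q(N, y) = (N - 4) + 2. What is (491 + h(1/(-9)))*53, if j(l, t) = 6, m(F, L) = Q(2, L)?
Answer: 78440/3 ≈ 26147.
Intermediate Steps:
Q(N, y) = -2 + N (Q(N, y) = (-4 + N) + 2 = -2 + N)
m(F, L) = 0 (m(F, L) = -2 + 2 = 0)
h(C) = -21*C (h(C) = -3*(C + C*6) = -3*(C + 6*C) = -21*C)
(491 + h(1/(-9)))*53 = (491 - 21/(-9))*53 = (491 - 21*(-⅑))*53 = (491 + 7/3)*53 = (1480/3)*53 = 78440/3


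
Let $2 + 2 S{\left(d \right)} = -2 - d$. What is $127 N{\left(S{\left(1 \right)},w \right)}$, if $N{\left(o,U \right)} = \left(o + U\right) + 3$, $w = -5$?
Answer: $- \frac{1143}{2} \approx -571.5$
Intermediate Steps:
$S{\left(d \right)} = -2 - \frac{d}{2}$ ($S{\left(d \right)} = -1 + \frac{-2 - d}{2} = -1 - \left(1 + \frac{d}{2}\right) = -2 - \frac{d}{2}$)
$N{\left(o,U \right)} = 3 + U + o$ ($N{\left(o,U \right)} = \left(U + o\right) + 3 = 3 + U + o$)
$127 N{\left(S{\left(1 \right)},w \right)} = 127 \left(3 - 5 - \frac{5}{2}\right) = 127 \left(- \frac{9}{2}\right) = - \frac{1143}{2}$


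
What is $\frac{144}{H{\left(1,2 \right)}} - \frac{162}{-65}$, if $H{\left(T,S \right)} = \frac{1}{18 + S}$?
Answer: $\frac{187362}{65} \approx 2882.5$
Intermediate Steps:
$\frac{144}{H{\left(1,2 \right)}} - \frac{162}{-65} = \frac{144}{\frac{1}{18 + 2}} - \frac{162}{-65} = \frac{144}{\frac{1}{20}} - - \frac{162}{65} = 144 \frac{1}{\frac{1}{20}} + \frac{162}{65} = 144 \cdot 20 + \frac{162}{65} = 2880 + \frac{162}{65} = \frac{187362}{65}$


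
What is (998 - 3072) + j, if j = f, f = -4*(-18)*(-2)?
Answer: -2218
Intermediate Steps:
f = -144 (f = 72*(-2) = -144)
j = -144
(998 - 3072) + j = (998 - 3072) - 144 = -2074 - 144 = -2218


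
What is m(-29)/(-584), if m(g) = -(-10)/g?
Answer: 5/8468 ≈ 0.00059046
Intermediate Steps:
m(g) = 10/g
m(-29)/(-584) = (10/(-29))/(-584) = (10*(-1/29))*(-1/584) = -10/29*(-1/584) = 5/8468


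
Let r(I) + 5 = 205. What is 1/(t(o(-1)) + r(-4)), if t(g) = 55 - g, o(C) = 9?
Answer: 1/246 ≈ 0.0040650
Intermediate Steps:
r(I) = 200 (r(I) = -5 + 205 = 200)
1/(t(o(-1)) + r(-4)) = 1/((55 - 1*9) + 200) = 1/((55 - 9) + 200) = 1/(46 + 200) = 1/246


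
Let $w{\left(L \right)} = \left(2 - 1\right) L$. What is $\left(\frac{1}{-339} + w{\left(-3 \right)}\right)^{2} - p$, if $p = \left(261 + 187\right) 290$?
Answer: $- \frac{14929499996}{114921} \approx -1.2991 \cdot 10^{5}$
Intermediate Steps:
$w{\left(L \right)} = L$ ($w{\left(L \right)} = 1 L = L$)
$p = 129920$ ($p = 448 \cdot 290 = 129920$)
$\left(\frac{1}{-339} + w{\left(-3 \right)}\right)^{2} - p = \left(\frac{1}{-339} - 3\right)^{2} - 129920 = \left(- \frac{1}{339} - 3\right)^{2} - 129920 = \left(- \frac{1018}{339}\right)^{2} - 129920 = \frac{1036324}{114921} - 129920 = - \frac{14929499996}{114921}$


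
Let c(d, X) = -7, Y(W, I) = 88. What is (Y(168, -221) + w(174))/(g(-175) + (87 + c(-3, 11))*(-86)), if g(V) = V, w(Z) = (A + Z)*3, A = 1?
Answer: -613/7055 ≈ -0.086889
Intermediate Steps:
w(Z) = 3 + 3*Z (w(Z) = (1 + Z)*3 = 3 + 3*Z)
(Y(168, -221) + w(174))/(g(-175) + (87 + c(-3, 11))*(-86)) = (88 + (3 + 3*174))/(-175 + (87 - 7)*(-86)) = (88 + (3 + 522))/(-175 + 80*(-86)) = (88 + 525)/(-175 - 6880) = 613/(-7055) = 613*(-1/7055) = -613/7055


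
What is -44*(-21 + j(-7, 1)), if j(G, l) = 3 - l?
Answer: 836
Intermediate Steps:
-44*(-21 + j(-7, 1)) = -44*(-21 + (3 - 1*1)) = -44*(-21 + (3 - 1)) = -44*(-21 + 2) = -44*(-19) = 836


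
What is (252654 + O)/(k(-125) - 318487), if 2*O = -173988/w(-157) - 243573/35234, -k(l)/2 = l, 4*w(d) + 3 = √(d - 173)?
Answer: -678782714385/844694771836 - 38664*I*√330/11986927 ≈ -0.80358 - 0.058594*I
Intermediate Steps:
w(d) = -¾ + √(-173 + d)/4 (w(d) = -¾ + √(d - 173)/4 = -¾ + √(-173 + d)/4)
k(l) = -2*l
O = -243573/70468 - 86994/(-¾ + I*√330/4) (O = (-173988/(-¾ + √(-173 - 157)/4) - 243573/35234)/2 = (-173988/(-¾ + √(-330)/4) - 243573*1/35234)/2 = (-173988/(-¾ + (I*√330)/4) - 243573/35234)/2 = (-173988/(-¾ + I*√330/4) - 243573/35234)/2 = (-243573/35234 - 173988/(-¾ + I*√330/4))/2 = -243573/70468 - 86994/(-¾ + I*√330/4) ≈ 3076.0 + 18647.0*I)
(252654 + O)/(k(-125) - 318487) = (252654 + (24493649019/7962884 + 115992*I*√330/113))/(-2*(-125) - 318487) = (2036348143155/7962884 + 115992*I*√330/113)/(250 - 318487) = (2036348143155/7962884 + 115992*I*√330/113)/(-318237) = (2036348143155/7962884 + 115992*I*√330/113)*(-1/318237) = -678782714385/844694771836 - 38664*I*√330/11986927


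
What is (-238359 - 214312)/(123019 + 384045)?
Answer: -452671/507064 ≈ -0.89273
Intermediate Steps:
(-238359 - 214312)/(123019 + 384045) = -452671/507064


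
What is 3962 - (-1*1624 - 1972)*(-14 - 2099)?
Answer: -7594386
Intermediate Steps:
3962 - (-1*1624 - 1972)*(-14 - 2099) = 3962 - (-1624 - 1972)*(-2113) = 3962 - (-3596)*(-2113) = 3962 - 1*7598348 = 3962 - 7598348 = -7594386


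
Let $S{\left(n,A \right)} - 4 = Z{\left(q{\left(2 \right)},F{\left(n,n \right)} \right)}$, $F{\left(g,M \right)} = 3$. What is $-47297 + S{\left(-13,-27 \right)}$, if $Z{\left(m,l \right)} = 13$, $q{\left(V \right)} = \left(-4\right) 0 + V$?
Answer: $-47280$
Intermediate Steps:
$q{\left(V \right)} = V$ ($q{\left(V \right)} = 0 + V = V$)
$S{\left(n,A \right)} = 17$ ($S{\left(n,A \right)} = 4 + 13 = 17$)
$-47297 + S{\left(-13,-27 \right)} = -47297 + 17 = -47280$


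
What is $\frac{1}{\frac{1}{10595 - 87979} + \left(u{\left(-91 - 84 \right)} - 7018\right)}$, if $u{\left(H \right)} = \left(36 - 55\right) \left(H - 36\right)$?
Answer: $- \frac{77384}{232848457} \approx -0.00033234$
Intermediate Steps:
$u{\left(H \right)} = 684 - 19 H$ ($u{\left(H \right)} = - 19 \left(-36 + H\right) = 684 - 19 H$)
$\frac{1}{\frac{1}{10595 - 87979} + \left(u{\left(-91 - 84 \right)} - 7018\right)} = \frac{1}{\frac{1}{10595 - 87979} - \left(6334 + 19 \left(-91 - 84\right)\right)} = \frac{1}{\frac{1}{-77384} - \left(6334 + 19 \left(-91 - 84\right)\right)} = \frac{1}{- \frac{1}{77384} + \left(\left(684 - -3325\right) - 7018\right)} = \frac{1}{- \frac{1}{77384} + \left(\left(684 + 3325\right) - 7018\right)} = \frac{1}{- \frac{1}{77384} + \left(4009 - 7018\right)} = \frac{1}{- \frac{1}{77384} - 3009} = \frac{1}{- \frac{232848457}{77384}} = - \frac{77384}{232848457}$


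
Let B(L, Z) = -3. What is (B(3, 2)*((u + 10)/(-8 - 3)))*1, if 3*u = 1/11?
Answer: 331/121 ≈ 2.7355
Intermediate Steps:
u = 1/33 (u = (⅓)/11 = (⅓)*(1/11) = 1/33 ≈ 0.030303)
(B(3, 2)*((u + 10)/(-8 - 3)))*1 = -3*(1/33 + 10)/(-8 - 3)*1 = -331/(11*(-11))*1 = -331*(-1)/(11*11)*1 = -3*(-331/363)*1 = (331/121)*1 = 331/121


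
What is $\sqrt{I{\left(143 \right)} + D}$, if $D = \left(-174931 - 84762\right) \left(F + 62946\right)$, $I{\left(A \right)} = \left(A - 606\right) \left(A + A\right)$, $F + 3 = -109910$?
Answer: $\sqrt{12196868713} \approx 1.1044 \cdot 10^{5}$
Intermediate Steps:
$F = -109913$ ($F = -3 - 109910 = -109913$)
$I{\left(A \right)} = 2 A \left(-606 + A\right)$ ($I{\left(A \right)} = \left(-606 + A\right) 2 A = 2 A \left(-606 + A\right)$)
$D = 12197001131$ ($D = \left(-174931 - 84762\right) \left(-109913 + 62946\right) = \left(-259693\right) \left(-46967\right) = 12197001131$)
$\sqrt{I{\left(143 \right)} + D} = \sqrt{2 \cdot 143 \left(-606 + 143\right) + 12197001131} = \sqrt{2 \cdot 143 \left(-463\right) + 12197001131} = \sqrt{-132418 + 12197001131} = \sqrt{12196868713}$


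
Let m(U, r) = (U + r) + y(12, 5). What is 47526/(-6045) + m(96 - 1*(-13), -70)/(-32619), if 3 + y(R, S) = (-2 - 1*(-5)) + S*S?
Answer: -516879158/65727285 ≈ -7.8640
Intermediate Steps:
y(R, S) = S² (y(R, S) = -3 + ((-2 - 1*(-5)) + S*S) = -3 + ((-2 + 5) + S²) = -3 + (3 + S²) = S²)
m(U, r) = 25 + U + r (m(U, r) = (U + r) + 5² = (U + r) + 25 = 25 + U + r)
47526/(-6045) + m(96 - 1*(-13), -70)/(-32619) = 47526/(-6045) + (25 + (96 - 1*(-13)) - 70)/(-32619) = 47526*(-1/6045) + (25 + (96 + 13) - 70)*(-1/32619) = -15842/2015 + (25 + 109 - 70)*(-1/32619) = -15842/2015 + 64*(-1/32619) = -15842/2015 - 64/32619 = -516879158/65727285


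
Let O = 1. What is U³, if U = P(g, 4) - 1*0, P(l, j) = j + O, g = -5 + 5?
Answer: 125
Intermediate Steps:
g = 0
P(l, j) = 1 + j (P(l, j) = j + 1 = 1 + j)
U = 5 (U = (1 + 4) - 1*0 = 5 + 0 = 5)
U³ = 5³ = 125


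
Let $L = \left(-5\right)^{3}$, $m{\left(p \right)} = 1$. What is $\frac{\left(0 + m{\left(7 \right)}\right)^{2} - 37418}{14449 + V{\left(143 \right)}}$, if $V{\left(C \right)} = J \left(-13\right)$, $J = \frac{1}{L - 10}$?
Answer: $- \frac{5051295}{1950628} \approx -2.5896$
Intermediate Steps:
$L = -125$
$J = - \frac{1}{135}$ ($J = \frac{1}{-125 - 10} = \frac{1}{-135} = - \frac{1}{135} \approx -0.0074074$)
$V{\left(C \right)} = \frac{13}{135}$ ($V{\left(C \right)} = \left(- \frac{1}{135}\right) \left(-13\right) = \frac{13}{135}$)
$\frac{\left(0 + m{\left(7 \right)}\right)^{2} - 37418}{14449 + V{\left(143 \right)}} = \frac{\left(0 + 1\right)^{2} - 37418}{14449 + \frac{13}{135}} = \frac{1^{2} - 37418}{\frac{1950628}{135}} = \left(1 - 37418\right) \frac{135}{1950628} = \left(-37417\right) \frac{135}{1950628} = - \frac{5051295}{1950628}$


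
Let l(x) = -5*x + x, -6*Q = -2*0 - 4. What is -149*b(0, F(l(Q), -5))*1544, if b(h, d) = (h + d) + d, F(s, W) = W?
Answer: 2300560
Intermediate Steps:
Q = ⅔ (Q = -(-2*0 - 4)/6 = -(0 - 4)/6 = -⅙*(-4) = ⅔ ≈ 0.66667)
l(x) = -4*x
b(h, d) = h + 2*d (b(h, d) = (d + h) + d = h + 2*d)
-149*b(0, F(l(Q), -5))*1544 = -149*(0 + 2*(-5))*1544 = -149*(0 - 10)*1544 = -(-1490)*1544 = -149*(-15440) = 2300560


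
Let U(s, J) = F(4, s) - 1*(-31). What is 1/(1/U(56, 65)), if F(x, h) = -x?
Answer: 27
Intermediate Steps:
U(s, J) = 27 (U(s, J) = -1*4 - 1*(-31) = -4 + 31 = 27)
1/(1/U(56, 65)) = 1/(1/27) = 27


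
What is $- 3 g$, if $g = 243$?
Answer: $-729$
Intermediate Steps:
$- 3 g = \left(-3\right) 243 = -729$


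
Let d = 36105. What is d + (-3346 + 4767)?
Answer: 37526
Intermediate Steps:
d + (-3346 + 4767) = 36105 + (-3346 + 4767) = 36105 + 1421 = 37526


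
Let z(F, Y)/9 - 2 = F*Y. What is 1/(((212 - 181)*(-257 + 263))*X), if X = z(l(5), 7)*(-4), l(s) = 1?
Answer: -1/60264 ≈ -1.6594e-5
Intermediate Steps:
z(F, Y) = 18 + 9*F*Y (z(F, Y) = 18 + 9*(F*Y) = 18 + 9*F*Y)
X = -324 (X = (18 + 9*1*7)*(-4) = (18 + 63)*(-4) = 81*(-4) = -324)
1/(((212 - 181)*(-257 + 263))*X) = 1/(((212 - 181)*(-257 + 263))*(-324)) = 1/((31*6)*(-324)) = 1/(186*(-324)) = 1/(-60264) = -1/60264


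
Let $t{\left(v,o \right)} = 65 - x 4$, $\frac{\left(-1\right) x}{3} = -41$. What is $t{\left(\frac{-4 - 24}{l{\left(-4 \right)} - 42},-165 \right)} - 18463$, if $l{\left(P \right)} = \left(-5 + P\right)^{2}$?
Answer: $-18890$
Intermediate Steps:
$x = 123$ ($x = \left(-3\right) \left(-41\right) = 123$)
$t{\left(v,o \right)} = -427$ ($t{\left(v,o \right)} = 65 - 123 \cdot 4 = 65 - 492 = -427$)
$t{\left(\frac{-4 - 24}{l{\left(-4 \right)} - 42},-165 \right)} - 18463 = -427 - 18463 = -18890$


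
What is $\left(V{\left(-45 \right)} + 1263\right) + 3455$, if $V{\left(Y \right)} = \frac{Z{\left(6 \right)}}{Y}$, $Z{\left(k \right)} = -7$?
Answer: $\frac{212317}{45} \approx 4718.2$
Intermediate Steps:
$V{\left(Y \right)} = - \frac{7}{Y}$
$\left(V{\left(-45 \right)} + 1263\right) + 3455 = \left(- \frac{7}{-45} + 1263\right) + 3455 = \left(\left(-7\right) \left(- \frac{1}{45}\right) + 1263\right) + 3455 = \left(\frac{7}{45} + 1263\right) + 3455 = \frac{56842}{45} + 3455 = \frac{212317}{45}$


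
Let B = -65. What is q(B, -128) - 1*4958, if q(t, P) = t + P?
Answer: -5151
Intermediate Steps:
q(t, P) = P + t
q(B, -128) - 1*4958 = (-128 - 65) - 1*4958 = -193 - 4958 = -5151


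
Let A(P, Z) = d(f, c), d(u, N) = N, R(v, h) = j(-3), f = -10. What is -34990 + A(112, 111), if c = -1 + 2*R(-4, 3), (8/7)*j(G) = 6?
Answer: -69961/2 ≈ -34981.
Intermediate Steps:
j(G) = 21/4 (j(G) = (7/8)*6 = 21/4)
R(v, h) = 21/4
c = 19/2 (c = -1 + 2*(21/4) = -1 + 21/2 = 19/2 ≈ 9.5000)
A(P, Z) = 19/2
-34990 + A(112, 111) = -34990 + 19/2 = -69961/2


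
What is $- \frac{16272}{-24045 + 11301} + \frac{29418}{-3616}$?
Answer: $- \frac{2194885}{320016} \approx -6.8587$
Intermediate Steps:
$- \frac{16272}{-24045 + 11301} + \frac{29418}{-3616} = - \frac{16272}{-12744} + 29418 \left(- \frac{1}{3616}\right) = \left(-16272\right) \left(- \frac{1}{12744}\right) - \frac{14709}{1808} = \frac{226}{177} - \frac{14709}{1808} = - \frac{2194885}{320016}$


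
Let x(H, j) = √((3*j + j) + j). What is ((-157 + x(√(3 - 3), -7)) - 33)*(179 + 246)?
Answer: -80750 + 425*I*√35 ≈ -80750.0 + 2514.3*I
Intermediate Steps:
x(H, j) = √5*√j (x(H, j) = √(4*j + j) = √(5*j) = √5*√j)
((-157 + x(√(3 - 3), -7)) - 33)*(179 + 246) = ((-157 + √5*√(-7)) - 33)*(179 + 246) = ((-157 + √5*(I*√7)) - 33)*425 = ((-157 + I*√35) - 33)*425 = (-190 + I*√35)*425 = -80750 + 425*I*√35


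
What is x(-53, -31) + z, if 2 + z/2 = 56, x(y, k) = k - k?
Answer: 108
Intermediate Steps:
x(y, k) = 0
z = 108 (z = -4 + 2*56 = -4 + 112 = 108)
x(-53, -31) + z = 0 + 108 = 108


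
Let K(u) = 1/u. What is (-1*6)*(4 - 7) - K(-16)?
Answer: 289/16 ≈ 18.063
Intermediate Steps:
(-1*6)*(4 - 7) - K(-16) = (-1*6)*(4 - 7) - 1/(-16) = -6*(-3) - 1*(-1/16) = 18 + 1/16 = 289/16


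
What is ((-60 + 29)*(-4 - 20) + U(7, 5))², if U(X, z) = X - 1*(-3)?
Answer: 568516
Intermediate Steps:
U(X, z) = 3 + X (U(X, z) = X + 3 = 3 + X)
((-60 + 29)*(-4 - 20) + U(7, 5))² = ((-60 + 29)*(-4 - 20) + (3 + 7))² = (-31*(-24) + 10)² = (744 + 10)² = 754² = 568516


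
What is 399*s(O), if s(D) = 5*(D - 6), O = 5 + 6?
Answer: 9975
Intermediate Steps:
O = 11
s(D) = -30 + 5*D (s(D) = 5*(-6 + D) = -30 + 5*D)
399*s(O) = 399*(-30 + 5*11) = 399*(-30 + 55) = 399*25 = 9975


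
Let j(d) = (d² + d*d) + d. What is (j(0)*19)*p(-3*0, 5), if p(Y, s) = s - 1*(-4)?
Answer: 0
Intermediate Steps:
p(Y, s) = 4 + s (p(Y, s) = s + 4 = 4 + s)
j(d) = d + 2*d² (j(d) = (d² + d²) + d = 2*d² + d = d + 2*d²)
(j(0)*19)*p(-3*0, 5) = ((0*(1 + 2*0))*19)*(4 + 5) = ((0*(1 + 0))*19)*9 = ((0*1)*19)*9 = (0*19)*9 = 0*9 = 0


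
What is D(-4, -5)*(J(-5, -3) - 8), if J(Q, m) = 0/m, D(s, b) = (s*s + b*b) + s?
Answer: -296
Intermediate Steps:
D(s, b) = s + b² + s² (D(s, b) = (s² + b²) + s = (b² + s²) + s = s + b² + s²)
J(Q, m) = 0
D(-4, -5)*(J(-5, -3) - 8) = (-4 + (-5)² + (-4)²)*(0 - 8) = (-4 + 25 + 16)*(-8) = 37*(-8) = -296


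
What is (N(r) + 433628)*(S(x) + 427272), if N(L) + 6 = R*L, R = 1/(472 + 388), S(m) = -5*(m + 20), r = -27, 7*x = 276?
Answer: 278644245538958/1505 ≈ 1.8515e+11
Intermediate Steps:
x = 276/7 (x = (⅐)*276 = 276/7 ≈ 39.429)
S(m) = -100 - 5*m (S(m) = -5*(20 + m) = -100 - 5*m)
R = 1/860 ≈ 0.0011628
N(L) = -6 + L/860
(N(r) + 433628)*(S(x) + 427272) = ((-6 + (1/860)*(-27)) + 433628)*((-100 - 5*276/7) + 427272) = ((-6 - 27/860) + 433628)*((-100 - 1380/7) + 427272) = (-5187/860 + 433628)*(-2080/7 + 427272) = (372914893/860)*(2988824/7) = 278644245538958/1505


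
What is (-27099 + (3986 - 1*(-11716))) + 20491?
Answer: 9094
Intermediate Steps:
(-27099 + (3986 - 1*(-11716))) + 20491 = (-27099 + (3986 + 11716)) + 20491 = (-27099 + 15702) + 20491 = -11397 + 20491 = 9094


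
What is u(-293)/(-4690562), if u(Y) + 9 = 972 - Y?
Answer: -628/2345281 ≈ -0.00026777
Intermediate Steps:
u(Y) = 963 - Y (u(Y) = -9 + (972 - Y) = 963 - Y)
u(-293)/(-4690562) = (963 - 1*(-293))/(-4690562) = (963 + 293)*(-1/4690562) = 1256*(-1/4690562) = -628/2345281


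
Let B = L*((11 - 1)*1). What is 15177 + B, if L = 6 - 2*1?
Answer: 15217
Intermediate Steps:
L = 4 (L = 6 - 2 = 4)
B = 40 (B = 4*((11 - 1)*1) = 4*(10*1) = 4*10 = 40)
15177 + B = 15177 + 40 = 15217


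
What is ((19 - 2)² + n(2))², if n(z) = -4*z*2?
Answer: 74529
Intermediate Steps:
n(z) = -8*z
((19 - 2)² + n(2))² = ((19 - 2)² - 8*2)² = (17² - 16)² = (289 - 16)² = 273² = 74529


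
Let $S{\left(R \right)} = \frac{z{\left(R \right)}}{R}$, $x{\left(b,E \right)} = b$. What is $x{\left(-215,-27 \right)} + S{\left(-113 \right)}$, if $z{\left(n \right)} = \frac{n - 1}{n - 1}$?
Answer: $- \frac{24296}{113} \approx -215.01$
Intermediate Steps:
$z{\left(n \right)} = 1$ ($z{\left(n \right)} = \frac{-1 + n}{-1 + n} = 1$)
$S{\left(R \right)} = \frac{1}{R}$ ($S{\left(R \right)} = 1 \frac{1}{R} = \frac{1}{R}$)
$x{\left(-215,-27 \right)} + S{\left(-113 \right)} = -215 + \frac{1}{-113} = -215 - \frac{1}{113} = - \frac{24296}{113}$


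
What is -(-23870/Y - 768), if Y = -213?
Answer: 139714/213 ≈ 655.93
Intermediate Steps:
-(-23870/Y - 768) = -(-23870/(-213) - 768) = -(-23870*(-1)/213 - 768) = -(-110*(-217/213) - 768) = -(23870/213 - 768) = -1*(-139714/213) = 139714/213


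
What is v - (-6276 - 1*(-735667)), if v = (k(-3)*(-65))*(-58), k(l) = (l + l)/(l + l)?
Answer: -725621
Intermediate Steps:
k(l) = 1 (k(l) = (2*l)/((2*l)) = (2*l)*(1/(2*l)) = 1)
v = 3770 (v = (1*(-65))*(-58) = -65*(-58) = 3770)
v - (-6276 - 1*(-735667)) = 3770 - (-6276 - 1*(-735667)) = 3770 - (-6276 + 735667) = 3770 - 1*729391 = 3770 - 729391 = -725621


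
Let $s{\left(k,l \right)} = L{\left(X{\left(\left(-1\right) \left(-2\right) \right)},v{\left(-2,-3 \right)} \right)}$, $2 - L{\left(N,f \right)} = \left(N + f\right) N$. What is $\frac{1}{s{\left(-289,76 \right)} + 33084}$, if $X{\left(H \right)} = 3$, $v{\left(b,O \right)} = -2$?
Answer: $\frac{1}{33083} \approx 3.0227 \cdot 10^{-5}$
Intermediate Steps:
$L{\left(N,f \right)} = 2 - N \left(N + f\right)$ ($L{\left(N,f \right)} = 2 - \left(N + f\right) N = 2 - N \left(N + f\right)$)
$s{\left(k,l \right)} = -1$ ($s{\left(k,l \right)} = 2 - 3^{2} - 3 \left(-2\right) = 2 - 9 + 6 = -1$)
$\frac{1}{s{\left(-289,76 \right)} + 33084} = \frac{1}{-1 + 33084} = \frac{1}{33083}$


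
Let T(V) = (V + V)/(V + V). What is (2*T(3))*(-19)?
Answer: -38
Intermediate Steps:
T(V) = 1 (T(V) = (2*V)/((2*V)) = (2*V)*(1/(2*V)) = 1)
(2*T(3))*(-19) = (2*1)*(-19) = 2*(-19) = -38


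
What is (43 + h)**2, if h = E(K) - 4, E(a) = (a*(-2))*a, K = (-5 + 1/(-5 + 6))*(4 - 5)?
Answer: 49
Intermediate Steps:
K = 4 (K = (-5 + 1/1)*(-1) = (-5 + 1)*(-1) = -4*(-1) = 4)
E(a) = -2*a**2 (E(a) = (-2*a)*a = -2*a**2)
h = -36 (h = -2*4**2 - 4 = -2*16 - 4 = -32 - 4 = -36)
(43 + h)**2 = (43 - 36)**2 = 7**2 = 49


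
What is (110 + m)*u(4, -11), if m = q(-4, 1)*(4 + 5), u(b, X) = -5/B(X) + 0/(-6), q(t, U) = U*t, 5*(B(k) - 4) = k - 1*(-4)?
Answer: -1850/13 ≈ -142.31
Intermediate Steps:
B(k) = 24/5 + k/5 (B(k) = 4 + (k - 1*(-4))/5 = 4 + (k + 4)/5 = 4 + (4 + k)/5 = 4 + (4/5 + k/5) = 24/5 + k/5)
u(b, X) = -5/(24/5 + X/5) (u(b, X) = -5/(24/5 + X/5) + 0/(-6) = -5/(24/5 + X/5) + 0*(-1/6) = -5/(24/5 + X/5) + 0 = -5/(24/5 + X/5))
m = -36 (m = (1*(-4))*(4 + 5) = -4*9 = -36)
(110 + m)*u(4, -11) = (110 - 36)*(-25/(24 - 11)) = 74*(-25/13) = -1850/13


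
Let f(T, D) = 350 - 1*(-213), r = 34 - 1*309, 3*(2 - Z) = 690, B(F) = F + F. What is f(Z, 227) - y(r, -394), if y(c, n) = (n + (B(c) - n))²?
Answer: -301937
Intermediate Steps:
B(F) = 2*F
Z = -228 (Z = 2 - ⅓*690 = 2 - 230 = -228)
r = -275 (r = 34 - 309 = -275)
f(T, D) = 563 (f(T, D) = 350 + 213 = 563)
y(c, n) = 4*c² (y(c, n) = (n + (2*c - n))² = (n + (-n + 2*c))² = (2*c)² = 4*c²)
f(Z, 227) - y(r, -394) = 563 - 4*(-275)² = 563 - 4*75625 = 563 - 1*302500 = 563 - 302500 = -301937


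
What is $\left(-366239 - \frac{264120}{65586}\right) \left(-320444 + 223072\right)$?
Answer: $\frac{389819311053788}{10931} \approx 3.5662 \cdot 10^{10}$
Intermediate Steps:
$\left(-366239 - \frac{264120}{65586}\right) \left(-320444 + 223072\right) = \left(-366239 - \frac{44020}{10931}\right) \left(-97372\right) = \left(- \frac{4003402529}{10931}\right) \left(-97372\right) = \frac{389819311053788}{10931}$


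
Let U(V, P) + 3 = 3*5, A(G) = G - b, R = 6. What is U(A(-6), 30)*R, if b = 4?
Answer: 72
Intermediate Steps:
A(G) = -4 + G (A(G) = G - 1*4 = G - 4 = -4 + G)
U(V, P) = 12 (U(V, P) = -3 + 3*5 = -3 + 15 = 12)
U(A(-6), 30)*R = 12*6 = 72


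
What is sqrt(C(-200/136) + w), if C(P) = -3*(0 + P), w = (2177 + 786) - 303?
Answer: sqrt(770015)/17 ≈ 51.618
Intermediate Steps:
w = 2660 (w = 2963 - 303 = 2660)
C(P) = -3*P
sqrt(C(-200/136) + w) = sqrt(-(-600)/136 + 2660) = sqrt(-3*(-25/17) + 2660) = sqrt(75/17 + 2660) = sqrt(45295/17) = sqrt(770015)/17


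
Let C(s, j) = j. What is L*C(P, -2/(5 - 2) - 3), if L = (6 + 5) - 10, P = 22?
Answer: -11/3 ≈ -3.6667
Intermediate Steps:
L = 1 (L = 11 - 10 = 1)
L*C(P, -2/(5 - 2) - 3) = 1*(-2/(5 - 2) - 3) = 1*(-2/3 - 3) = 1*(-2*⅓ - 3) = 1*(-⅔ - 3) = 1*(-11/3) = -11/3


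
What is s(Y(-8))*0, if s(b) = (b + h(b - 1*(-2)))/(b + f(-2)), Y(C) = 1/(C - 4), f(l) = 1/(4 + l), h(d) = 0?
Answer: 0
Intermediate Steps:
Y(C) = 1/(-4 + C)
s(b) = b/(1/2 + b) (s(b) = (b + 0)/(b + 1/(4 - 2)) = b/(b + 1/2) = b/(1/2 + b))
s(Y(-8))*0 = (2/((-4 - 8)*(1 + 2/(-4 - 8))))*0 = (2/(-12*(1 + 2/(-12))))*0 = (2*(-1/12)/(1 + 2*(-1/12)))*0 = (2*(-1/12)/(1 - 1/6))*0 = (2*(-1/12)/(5/6))*0 = (2*(-1/12)*(6/5))*0 = -1/5*0 = 0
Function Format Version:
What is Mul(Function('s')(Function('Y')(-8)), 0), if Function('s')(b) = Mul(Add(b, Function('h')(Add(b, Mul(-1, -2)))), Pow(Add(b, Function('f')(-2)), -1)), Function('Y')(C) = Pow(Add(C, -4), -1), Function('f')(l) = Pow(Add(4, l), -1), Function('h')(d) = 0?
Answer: 0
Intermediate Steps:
Function('Y')(C) = Pow(Add(-4, C), -1)
Function('s')(b) = Mul(b, Pow(Add(Rational(1, 2), b), -1)) (Function('s')(b) = Mul(Add(b, 0), Pow(Add(b, Pow(Add(4, -2), -1)), -1)) = Mul(b, Pow(Add(b, Pow(2, -1)), -1)) = Mul(b, Pow(Add(b, Rational(1, 2)), -1)) = Mul(b, Pow(Add(Rational(1, 2), b), -1)))
Mul(Function('s')(Function('Y')(-8)), 0) = Mul(Mul(2, Pow(Add(-4, -8), -1), Pow(Add(1, Mul(2, Pow(Add(-4, -8), -1))), -1)), 0) = Mul(Mul(2, Pow(-12, -1), Pow(Add(1, Mul(2, Pow(-12, -1))), -1)), 0) = Mul(Mul(2, Rational(-1, 12), Pow(Add(1, Mul(2, Rational(-1, 12))), -1)), 0) = Mul(Mul(2, Rational(-1, 12), Pow(Add(1, Rational(-1, 6)), -1)), 0) = Mul(Mul(2, Rational(-1, 12), Pow(Rational(5, 6), -1)), 0) = Mul(Mul(2, Rational(-1, 12), Rational(6, 5)), 0) = Mul(Rational(-1, 5), 0) = 0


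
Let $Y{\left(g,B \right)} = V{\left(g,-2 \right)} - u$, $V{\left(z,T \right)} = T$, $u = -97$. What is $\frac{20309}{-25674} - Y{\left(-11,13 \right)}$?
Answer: $- \frac{2459339}{25674} \approx -95.791$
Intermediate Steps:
$Y{\left(g,B \right)} = 95$ ($Y{\left(g,B \right)} = -2 - -97 = -2 + 97 = 95$)
$\frac{20309}{-25674} - Y{\left(-11,13 \right)} = \frac{20309}{-25674} - 95 = 20309 \left(- \frac{1}{25674}\right) - 95 = - \frac{20309}{25674} - 95 = - \frac{2459339}{25674}$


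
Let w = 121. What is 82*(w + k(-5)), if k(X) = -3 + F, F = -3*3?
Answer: 8938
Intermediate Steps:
F = -9
k(X) = -12 (k(X) = -3 - 9 = -12)
82*(w + k(-5)) = 82*(121 - 12) = 82*109 = 8938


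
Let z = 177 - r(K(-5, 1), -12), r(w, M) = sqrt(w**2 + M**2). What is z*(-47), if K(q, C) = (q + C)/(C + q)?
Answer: -8319 + 47*sqrt(145) ≈ -7753.0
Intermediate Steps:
K(q, C) = 1 (K(q, C) = (C + q)/(C + q) = 1)
r(w, M) = sqrt(M**2 + w**2)
z = 177 - sqrt(145) (z = 177 - sqrt((-12)**2 + 1**2) = 177 - sqrt(144 + 1) = 177 - sqrt(145) ≈ 164.96)
z*(-47) = (177 - sqrt(145))*(-47) = -8319 + 47*sqrt(145)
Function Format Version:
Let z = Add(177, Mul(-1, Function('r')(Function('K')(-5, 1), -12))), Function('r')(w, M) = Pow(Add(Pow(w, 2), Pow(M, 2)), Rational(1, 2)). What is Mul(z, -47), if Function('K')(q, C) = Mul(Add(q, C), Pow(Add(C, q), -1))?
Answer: Add(-8319, Mul(47, Pow(145, Rational(1, 2)))) ≈ -7753.0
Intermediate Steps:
Function('K')(q, C) = 1 (Function('K')(q, C) = Mul(Add(C, q), Pow(Add(C, q), -1)) = 1)
Function('r')(w, M) = Pow(Add(Pow(M, 2), Pow(w, 2)), Rational(1, 2))
z = Add(177, Mul(-1, Pow(145, Rational(1, 2)))) (z = Add(177, Mul(-1, Pow(Add(Pow(-12, 2), Pow(1, 2)), Rational(1, 2)))) = Add(177, Mul(-1, Pow(Add(144, 1), Rational(1, 2)))) = Add(177, Mul(-1, Pow(145, Rational(1, 2)))) ≈ 164.96)
Mul(z, -47) = Mul(Add(177, Mul(-1, Pow(145, Rational(1, 2)))), -47) = Add(-8319, Mul(47, Pow(145, Rational(1, 2))))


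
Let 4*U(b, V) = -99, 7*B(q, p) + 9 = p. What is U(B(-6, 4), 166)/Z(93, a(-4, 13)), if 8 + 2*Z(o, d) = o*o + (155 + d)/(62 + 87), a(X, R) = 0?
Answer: -14751/2575328 ≈ -0.0057278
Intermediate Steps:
B(q, p) = -9/7 + p/7
U(b, V) = -99/4 (U(b, V) = (1/4)*(-99) = -99/4)
Z(o, d) = -1037/298 + o**2/2 + d/298 (Z(o, d) = -4 + (o*o + (155 + d)/(62 + 87))/2 = -4 + (o**2 + (155 + d)/149)/2 = -4 + (o**2 + (155 + d)*(1/149))/2 = -4 + (o**2 + (155/149 + d/149))/2 = -4 + (155/149 + o**2 + d/149)/2 = -4 + (155/298 + o**2/2 + d/298) = -1037/298 + o**2/2 + d/298)
U(B(-6, 4), 166)/Z(93, a(-4, 13)) = -99/(4*(-1037/298 + (1/2)*93**2 + (1/298)*0)) = -99/(4*(-1037/298 + (1/2)*8649 + 0)) = -99/(4*(-1037/298 + 8649/2 + 0)) = -99/(4*643832/149) = -99/4*149/643832 = -14751/2575328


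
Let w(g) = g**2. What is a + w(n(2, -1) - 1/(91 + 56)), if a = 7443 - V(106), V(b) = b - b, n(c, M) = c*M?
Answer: 160922812/21609 ≈ 7447.0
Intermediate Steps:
n(c, M) = M*c
V(b) = 0
a = 7443 (a = 7443 - 1*0 = 7443 + 0 = 7443)
a + w(n(2, -1) - 1/(91 + 56)) = 7443 + (-1*2 - 1/(91 + 56))**2 = 7443 + (-2 - 1/147)**2 = 7443 + (-295/147)**2 = 7443 + 87025/21609 = 160922812/21609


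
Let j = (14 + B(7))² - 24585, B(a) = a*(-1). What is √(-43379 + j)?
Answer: 17*I*√235 ≈ 260.6*I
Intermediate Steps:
B(a) = -a
j = -24536 (j = (14 - 1*7)² - 24585 = (14 - 7)² - 24585 = 7² - 24585 = 49 - 24585 = -24536)
√(-43379 + j) = √(-43379 - 24536) = √(-67915) = 17*I*√235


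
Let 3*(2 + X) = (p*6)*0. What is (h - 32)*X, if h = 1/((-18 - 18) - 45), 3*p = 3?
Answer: 5186/81 ≈ 64.025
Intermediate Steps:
p = 1 (p = (⅓)*3 = 1)
X = -2 (X = -2 + ((1*6)*0)/3 = -2 + (6*0)/3 = -2 + (⅓)*0 = -2 + 0 = -2)
h = -1/81 (h = 1/(-36 - 45) = 1/(-81) = -1/81 ≈ -0.012346)
(h - 32)*X = (-1/81 - 32)*(-2) = -2593/81*(-2) = 5186/81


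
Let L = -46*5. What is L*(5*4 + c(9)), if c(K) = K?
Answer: -6670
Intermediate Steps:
L = -230
L*(5*4 + c(9)) = -230*(5*4 + 9) = -230*(20 + 9) = -230*29 = -6670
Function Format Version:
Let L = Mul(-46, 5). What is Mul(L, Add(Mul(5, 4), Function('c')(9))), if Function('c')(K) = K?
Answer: -6670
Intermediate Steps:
L = -230
Mul(L, Add(Mul(5, 4), Function('c')(9))) = Mul(-230, Add(Mul(5, 4), 9)) = Mul(-230, Add(20, 9)) = Mul(-230, 29) = -6670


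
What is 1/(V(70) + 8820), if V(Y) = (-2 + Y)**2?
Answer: 1/13444 ≈ 7.4383e-5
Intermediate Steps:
1/(V(70) + 8820) = 1/((-2 + 70)**2 + 8820) = 1/(68**2 + 8820) = 1/(4624 + 8820) = 1/13444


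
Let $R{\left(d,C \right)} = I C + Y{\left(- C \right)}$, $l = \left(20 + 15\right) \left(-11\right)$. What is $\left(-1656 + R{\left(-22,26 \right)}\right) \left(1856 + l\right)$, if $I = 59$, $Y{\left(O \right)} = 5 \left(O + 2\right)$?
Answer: $-355982$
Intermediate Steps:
$l = -385$ ($l = 35 \left(-11\right) = -385$)
$Y{\left(O \right)} = 10 + 5 O$ ($Y{\left(O \right)} = 5 \left(2 + O\right) = 10 + 5 O$)
$R{\left(d,C \right)} = 10 + 54 C$ ($R{\left(d,C \right)} = 59 C + \left(10 + 5 \left(- C\right)\right) = 59 C - \left(-10 + 5 C\right) = 10 + 54 C$)
$\left(-1656 + R{\left(-22,26 \right)}\right) \left(1856 + l\right) = \left(-1656 + \left(10 + 54 \cdot 26\right)\right) \left(1856 - 385\right) = \left(-1656 + \left(10 + 1404\right)\right) 1471 = \left(-1656 + 1414\right) 1471 = \left(-242\right) 1471 = -355982$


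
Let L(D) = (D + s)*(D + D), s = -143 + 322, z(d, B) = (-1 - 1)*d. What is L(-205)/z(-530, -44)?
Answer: 533/53 ≈ 10.057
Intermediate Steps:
z(d, B) = -2*d
s = 179
L(D) = 2*D*(179 + D) (L(D) = (D + 179)*(D + D) = (179 + D)*(2*D) = 2*D*(179 + D))
L(-205)/z(-530, -44) = (2*(-205)*(179 - 205))/((-2*(-530))) = (2*(-205)*(-26))/1060 = 10660*(1/1060) = 533/53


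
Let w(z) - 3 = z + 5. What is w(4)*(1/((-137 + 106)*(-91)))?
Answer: 12/2821 ≈ 0.0042538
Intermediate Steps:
w(z) = 8 + z (w(z) = 3 + (z + 5) = 3 + (5 + z) = 8 + z)
w(4)*(1/((-137 + 106)*(-91))) = (8 + 4)*(1/((-137 + 106)*(-91))) = 12*(-1/91/(-31)) = 12*(-1/31*(-1/91)) = 12*(1/2821) = 12/2821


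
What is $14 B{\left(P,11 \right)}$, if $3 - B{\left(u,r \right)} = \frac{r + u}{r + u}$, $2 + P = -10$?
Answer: $28$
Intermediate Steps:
$P = -12$ ($P = -2 - 10 = -12$)
$B{\left(u,r \right)} = 2$ ($B{\left(u,r \right)} = 3 - \frac{r + u}{r + u} = 3 - 1 = 2$)
$14 B{\left(P,11 \right)} = 14 \cdot 2 = 28$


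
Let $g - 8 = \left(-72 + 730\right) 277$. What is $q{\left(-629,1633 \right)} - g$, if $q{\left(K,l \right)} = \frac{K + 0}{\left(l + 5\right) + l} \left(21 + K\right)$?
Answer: $- \frac{595835822}{3271} \approx -1.8216 \cdot 10^{5}$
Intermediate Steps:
$q{\left(K,l \right)} = \frac{K \left(21 + K\right)}{5 + 2 l}$ ($q{\left(K,l \right)} = \frac{K}{\left(5 + l\right) + l} \left(21 + K\right) = \frac{K}{5 + 2 l} \left(21 + K\right) = \frac{K \left(21 + K\right)}{5 + 2 l}$)
$g = 182274$ ($g = 8 + \left(-72 + 730\right) 277 = 8 + 658 \cdot 277 = 8 + 182266 = 182274$)
$q{\left(-629,1633 \right)} - g = - \frac{629 \left(21 - 629\right)}{5 + 2 \cdot 1633} - 182274 = \left(-629\right) \frac{1}{5 + 3266} \left(-608\right) - 182274 = \left(-629\right) \frac{1}{3271} \left(-608\right) - 182274 = \frac{382432}{3271} - 182274 = - \frac{595835822}{3271}$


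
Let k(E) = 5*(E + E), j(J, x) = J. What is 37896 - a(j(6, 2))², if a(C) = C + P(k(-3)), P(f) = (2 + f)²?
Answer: -586204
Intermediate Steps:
k(E) = 10*E (k(E) = 5*(2*E) = 10*E)
a(C) = 784 + C (a(C) = C + (2 + 10*(-3))² = C + (2 - 30)² = C + (-28)² = C + 784 = 784 + C)
37896 - a(j(6, 2))² = 37896 - (784 + 6)² = 37896 - 1*790² = 37896 - 1*624100 = 37896 - 624100 = -586204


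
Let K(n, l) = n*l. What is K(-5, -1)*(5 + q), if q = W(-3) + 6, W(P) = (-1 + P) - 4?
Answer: 15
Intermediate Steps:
W(P) = -5 + P
q = -2 (q = (-5 - 3) + 6 = -8 + 6 = -2)
K(n, l) = l*n
K(-5, -1)*(5 + q) = (-1*(-5))*(5 - 2) = 5*3 = 15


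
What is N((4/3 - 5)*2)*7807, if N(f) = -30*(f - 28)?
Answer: 8275420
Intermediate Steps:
N(f) = 840 - 30*f (N(f) = -30*(-28 + f) = 840 - 30*f)
N((4/3 - 5)*2)*7807 = (840 - 30*(4/3 - 5)*2)*7807 = (840 - (-110)*2)*7807 = (840 - 30*(-22/3))*7807 = (840 + 220)*7807 = 1060*7807 = 8275420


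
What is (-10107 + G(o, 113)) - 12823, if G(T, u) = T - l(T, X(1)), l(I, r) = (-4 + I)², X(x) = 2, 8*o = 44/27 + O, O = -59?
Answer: -1075979233/46656 ≈ -23062.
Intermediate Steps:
o = -1549/216 (o = (44/27 - 59)/8 = (⅛)*(-1549/27) = -1549/216 ≈ -7.1713)
G(T, u) = T - (-4 + T)²
(-10107 + G(o, 113)) - 12823 = (-10107 + (-1549/216 - (-4 - 1549/216)²)) - 12823 = (-10107 + (-1549/216 - (-2413/216)²)) - 12823 = (-10107 + (-1549/216 - 1*5822569/46656)) - 12823 = (-10107 + (-1549/216 - 5822569/46656)) - 12823 = (-10107 - 6157153/46656) - 12823 = -477709345/46656 - 12823 = -1075979233/46656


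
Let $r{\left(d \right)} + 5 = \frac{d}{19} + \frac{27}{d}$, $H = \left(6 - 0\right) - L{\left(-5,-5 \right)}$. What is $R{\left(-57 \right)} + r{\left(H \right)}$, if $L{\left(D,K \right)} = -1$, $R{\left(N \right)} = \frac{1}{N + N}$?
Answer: $- \frac{625}{798} \approx -0.78321$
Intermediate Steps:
$R{\left(N \right)} = \frac{1}{2 N}$
$H = 7$ ($H = \left(6 - 0\right) - -1 = \left(6 + 0\right) + 1 = 6 + 1 = 7$)
$r{\left(d \right)} = -5 + \frac{27}{d} + \frac{d}{19}$ ($r{\left(d \right)} = -5 + \left(\frac{d}{19} + \frac{27}{d}\right) = -5 + \left(\frac{27}{d} + \frac{d}{19}\right) = -5 + \frac{27}{d} + \frac{d}{19}$)
$R{\left(-57 \right)} + r{\left(H \right)} = \frac{1}{2 \left(-57\right)} + \left(-5 + \frac{27}{7} + \frac{1}{19} \cdot 7\right) = \frac{1}{2} \left(- \frac{1}{57}\right) + \left(-5 + 27 \cdot \frac{1}{7} + \frac{7}{19}\right) = - \frac{1}{114} + \left(-5 + \frac{27}{7} + \frac{7}{19}\right) = - \frac{1}{114} - \frac{103}{133} = - \frac{625}{798}$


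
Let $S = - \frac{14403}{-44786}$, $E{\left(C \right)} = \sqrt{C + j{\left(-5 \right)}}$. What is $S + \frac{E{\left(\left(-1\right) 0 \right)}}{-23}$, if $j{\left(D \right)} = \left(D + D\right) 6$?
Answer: $\frac{14403}{44786} - \frac{2 i \sqrt{15}}{23} \approx 0.3216 - 0.33678 i$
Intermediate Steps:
$j{\left(D \right)} = 12 D$ ($j{\left(D \right)} = 2 D 6 = 12 D$)
$E{\left(C \right)} = \sqrt{-60 + C}$ ($E{\left(C \right)} = \sqrt{C + 12 \left(-5\right)} = \sqrt{C - 60} = \sqrt{-60 + C}$)
$S = \frac{14403}{44786}$ ($S = \left(-14403\right) \left(- \frac{1}{44786}\right) = \frac{14403}{44786} \approx 0.3216$)
$S + \frac{E{\left(\left(-1\right) 0 \right)}}{-23} = \frac{14403}{44786} + \frac{\sqrt{-60 - 0}}{-23} = \frac{14403}{44786} - \frac{\sqrt{-60 + 0}}{23} = \frac{14403}{44786} - \frac{\sqrt{-60}}{23} = \frac{14403}{44786} - \frac{2 i \sqrt{15}}{23}$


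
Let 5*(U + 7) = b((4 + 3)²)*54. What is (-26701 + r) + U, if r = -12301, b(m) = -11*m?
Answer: -224151/5 ≈ -44830.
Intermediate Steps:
U = -29141/5 (U = -7 + (-11*(4 + 3)²*54)/5 = -7 + (-11*7²*54)/5 = -7 + (-11*49*54)/5 = -7 + (-539*54)/5 = -7 + (⅕)*(-29106) = -7 - 29106/5 = -29141/5 ≈ -5828.2)
(-26701 + r) + U = (-26701 - 12301) - 29141/5 = -39002 - 29141/5 = -224151/5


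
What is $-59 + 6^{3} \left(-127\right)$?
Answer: $-27491$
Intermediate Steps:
$-59 + 6^{3} \left(-127\right) = -59 + 216 \left(-127\right) = -59 - 27432 = -27491$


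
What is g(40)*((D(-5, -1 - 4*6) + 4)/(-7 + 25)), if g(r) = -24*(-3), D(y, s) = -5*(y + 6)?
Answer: -4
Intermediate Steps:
D(y, s) = -30 - 5*y (D(y, s) = -5*(6 + y) = -30 - 5*y)
g(r) = 72
g(40)*((D(-5, -1 - 4*6) + 4)/(-7 + 25)) = 72*(((-30 - 5*(-5)) + 4)/(-7 + 25)) = 72*(((-30 + 25) + 4)/18) = 72*((-5 + 4)*(1/18)) = 72*(-1*1/18) = 72*(-1/18) = -4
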